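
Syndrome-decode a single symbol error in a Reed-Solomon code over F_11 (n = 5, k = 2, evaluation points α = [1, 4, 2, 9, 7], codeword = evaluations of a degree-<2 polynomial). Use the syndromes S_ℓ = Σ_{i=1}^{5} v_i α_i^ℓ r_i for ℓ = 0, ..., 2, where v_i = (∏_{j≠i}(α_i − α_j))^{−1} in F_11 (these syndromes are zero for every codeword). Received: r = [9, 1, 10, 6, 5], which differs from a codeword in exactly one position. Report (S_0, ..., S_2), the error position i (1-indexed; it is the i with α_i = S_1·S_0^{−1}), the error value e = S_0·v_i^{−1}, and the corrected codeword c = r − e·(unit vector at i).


S = (8, 1, 7), error at position 5, error magnitude e = 1, c = [9, 1, 10, 6, 4].

Step 1: column multipliers v_i = (∏_{j≠i}(α_i − α_j))^{−1} mod 11.
  i = 1 (α = 1): (1−4)(1−2)(1−9)(1−7) = (−3)·(−1)·(−8)·(−6) = 144 ≡ 1, so v_1 = 1^{−1} = 1 (mod 11).
  i = 2 (α = 4): (4−1)(4−2)(4−9)(4−7) = 3·2·(−5)·(−3) = 90 ≡ 2, so v_2 = 2^{−1} = 6 (mod 11).
  i = 3 (α = 2): (2−1)(2−4)(2−9)(2−7) = 1·(−2)·(−7)·(−5) = −70 ≡ 7, so v_3 = 7^{−1} = 8 (mod 11).
  i = 4 (α = 9): (9−1)(9−4)(9−2)(9−7) = 8·5·7·2 = 560 ≡ 10, so v_4 = 10^{−1} = 10 (mod 11).
  i = 5 (α = 7): (7−1)(7−4)(7−2)(7−9) = 6·3·5·(−2) = −180 ≡ 7, so v_5 = 7^{−1} = 8 (mod 11).
  v = [1, 6, 8, 10, 8].
Step 2: syndromes of r = [9, 1, 10, 6, 5] (all sums mod 11).
  S_0 = Σ v_i r_i = 1·9 + 6·1 + 8·10 + 10·6 + 8·5 = 195 ≡ 8.
  S_1 = Σ v_i α_i r_i = 1·1·9 + 6·4·1 + 8·2·10 + 10·9·6 + 8·7·5 = 1013 ≡ 1.
  α_i^2 mod 11 = [1, 5, 4, 4, 5].
  S_2 = Σ v_i α_i^2 r_i = 1·1·9 + 6·5·1 + 8·4·10 + 10·4·6 + 8·5·5 = 799 ≡ 7.
  S = (8, 1, 7) ≠ 0, so r is not a codeword (an error is present).
Step 3: locate the error. For a single error e at position i, S_ℓ = v_i·e·α_i^ℓ, so α_err = S_1/S_0.
  S_0^{−1} = 8^{−1} = 7 (mod 11), so α_err = 1·7 = 7 ≡ 7 = α_5. Error position i = 5.
  Consistency check: S_2/S_1 = 7·1 = 7 ≡ 7 = α_err ✓ (single-error assumption holds).
Step 4: error magnitude e = S_0/v_5 = S_0·∏_{j≠5}(α_5 − α_j) = 8·7 = 56 ≡ 1 (mod 11).
Step 5: correct position 5: c_5 = r_5 − e = 5 − 1 ≡ 4 (mod 11). Hence c = [9, 1, 10, 6, 4].
  Check: interpolating c through the α_i gives m(x) = 8 + 1·x (degree < 2) with m(α_i) = c_i for every i, so c is indeed a codeword.


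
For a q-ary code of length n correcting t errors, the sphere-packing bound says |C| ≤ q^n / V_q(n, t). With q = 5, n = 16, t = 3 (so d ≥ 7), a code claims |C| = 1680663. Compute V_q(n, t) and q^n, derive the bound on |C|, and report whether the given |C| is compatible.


V_q(n, t) = 37825, q^n = 152587890625, Hamming bound = 4034048, |C| = 1680663 ≤ bound (satisfied).

Step 1: Compute V_q(n, t) = Σ_{j=0}^3 C(n, j) (q−1)^j.
  j = 0: C(16,0)·(4)^0 = 1·1 = 1.
  j = 1: C(16,1)·(4)^1 = 16·4 = 64.
  j = 2: C(16,2)·(4)^2 = 120·16 = 1920.
  j = 3: C(16,3)·(4)^3 = 560·64 = 35840.
  V_q(n, t) = 1 + 64 + 1920 + 35840 = 37825.
Step 2: q^n = 5^16 = 152587890625.
Step 3: Hamming bound ⌊q^n / V_q(n,t)⌋ = ⌊152587890625/37825⌋ = 4034048.
Step 4: Compare |C| = 1680663 to 4034048: satisfied.
The claimed |C| lies below the Hamming bound.


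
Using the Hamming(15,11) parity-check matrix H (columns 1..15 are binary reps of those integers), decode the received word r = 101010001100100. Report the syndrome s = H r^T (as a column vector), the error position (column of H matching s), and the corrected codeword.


s = (1, 0, 0, 1)^T, error position = 9, corrected codeword c = 101010000100100

Compute s = H r^T mod 2 one row at a time:
  s_1 = 0 + 1 + 1 + 0 + 0 + 1 + 0 + 0 = 3 ≡ 1 (mod 2).
  s_2 = 0 + 1 + 0 + 0 + 0 + 1 + 0 + 0 = 2 ≡ 0 (mod 2).
  s_3 = 0 + 1 + 0 + 0 + 1 + 0 + 0 + 0 = 2 ≡ 0 (mod 2).
  s_4 = 1 + 1 + 1 + 0 + 1 + 0 + 1 + 0 = 5 ≡ 1 (mod 2).
s = (1, 0, 0, 1)^T — this equals column 9 of H (binary 1001), so error is at position 9.
Correct: flip bit 9 of r = 101010001100100 to get c = 101010000100100.


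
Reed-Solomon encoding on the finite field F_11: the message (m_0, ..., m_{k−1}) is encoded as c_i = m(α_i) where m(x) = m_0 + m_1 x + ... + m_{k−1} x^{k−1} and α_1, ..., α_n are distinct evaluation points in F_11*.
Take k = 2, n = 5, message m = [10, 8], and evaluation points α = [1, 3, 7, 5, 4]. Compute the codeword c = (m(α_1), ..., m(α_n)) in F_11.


c = [7, 1, 0, 6, 9]

Message polynomial: m(x) = 10 + 8·x (mod 11).
For each evaluation point α_i, compute m(α_i) mod 11:
  α_1 = 1: Horner steps 8 → 7, so m(1) = 7.
  α_2 = 3: Horner steps 8 → 1, so m(3) = 1.
  α_3 = 7: Horner steps 8 → 0, so m(7) = 0.
  α_4 = 5: Horner steps 8 → 6, so m(5) = 6.
  α_5 = 4: Horner steps 8 → 9, so m(4) = 9.
Codeword c = [7, 1, 0, 6, 9] ∈ F_11^5.


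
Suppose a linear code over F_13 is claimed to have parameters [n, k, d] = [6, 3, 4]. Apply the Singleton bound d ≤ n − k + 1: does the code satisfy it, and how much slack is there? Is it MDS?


Singleton RHS = n − k + 1 = 4, slack = 0, bound satisfied, MDS.

Singleton bound: d ≤ n − k + 1.
Here n = 6, k = 3, so n − k + 1 = 4.
Given d = 4, check d ≤ 4: YES.
Slack = (n − k + 1) − d = 0.
The code is MDS (slack = 0).
Description: the claimed parameters are [6, 3, 4]_13; such a code would be MDS (meets Singleton bound).


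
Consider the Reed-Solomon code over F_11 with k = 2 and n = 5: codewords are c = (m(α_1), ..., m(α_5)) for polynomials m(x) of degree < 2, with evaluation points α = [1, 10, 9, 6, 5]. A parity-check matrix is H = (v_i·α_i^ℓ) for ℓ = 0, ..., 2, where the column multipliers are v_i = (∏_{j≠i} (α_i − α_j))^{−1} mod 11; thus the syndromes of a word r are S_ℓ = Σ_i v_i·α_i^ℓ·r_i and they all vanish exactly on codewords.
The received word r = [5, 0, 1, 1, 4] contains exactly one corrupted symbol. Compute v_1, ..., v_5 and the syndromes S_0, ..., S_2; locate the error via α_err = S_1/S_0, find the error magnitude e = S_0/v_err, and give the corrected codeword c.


S = (3, 5, 1), error at position 3, error magnitude e = 9, c = [5, 0, 3, 1, 4].

Step 1: column multipliers v_i = (∏_{j≠i}(α_i − α_j))^{−1} mod 11.
  i = 1 (α = 1): (1−10)(1−9)(1−6)(1−5) = (−9)·(−8)·(−5)·(−4) = 1440 ≡ 10, so v_1 = 10^{−1} = 10 (mod 11).
  i = 2 (α = 10): (10−1)(10−9)(10−6)(10−5) = 9·1·4·5 = 180 ≡ 4, so v_2 = 4^{−1} = 3 (mod 11).
  i = 3 (α = 9): (9−1)(9−10)(9−6)(9−5) = 8·(−1)·3·4 = −96 ≡ 3, so v_3 = 3^{−1} = 4 (mod 11).
  i = 4 (α = 6): (6−1)(6−10)(6−9)(6−5) = 5·(−4)·(−3)·1 = 60 ≡ 5, so v_4 = 5^{−1} = 9 (mod 11).
  i = 5 (α = 5): (5−1)(5−10)(5−9)(5−6) = 4·(−5)·(−4)·(−1) = −80 ≡ 8, so v_5 = 8^{−1} = 7 (mod 11).
  v = [10, 3, 4, 9, 7].
Step 2: syndromes of r = [5, 0, 1, 1, 4] (all sums mod 11).
  S_0 = Σ v_i r_i = 10·5 + 3·0 + 4·1 + 9·1 + 7·4 = 91 ≡ 3.
  S_1 = Σ v_i α_i r_i = 10·1·5 + 3·10·0 + 4·9·1 + 9·6·1 + 7·5·4 = 280 ≡ 5.
  α_i^2 mod 11 = [1, 1, 4, 3, 3].
  S_2 = Σ v_i α_i^2 r_i = 10·1·5 + 3·1·0 + 4·4·1 + 9·3·1 + 7·3·4 = 177 ≡ 1.
  S = (3, 5, 1) ≠ 0, so r is not a codeword (an error is present).
Step 3: locate the error. For a single error e at position i, S_ℓ = v_i·e·α_i^ℓ, so α_err = S_1/S_0.
  S_0^{−1} = 3^{−1} = 4 (mod 11), so α_err = 5·4 = 20 ≡ 9 = α_3. Error position i = 3.
  Consistency check: S_2/S_1 = 1·9 = 9 ≡ 9 = α_err ✓ (single-error assumption holds).
Step 4: error magnitude e = S_0/v_3 = S_0·∏_{j≠3}(α_3 − α_j) = 3·3 = 9 ≡ 9 (mod 11).
Step 5: correct position 3: c_3 = r_3 − e = 1 − 9 ≡ 3 (mod 11). Hence c = [5, 0, 3, 1, 4].
  Check: interpolating c through the α_i gives m(x) = 8 + 8·x (degree < 2) with m(α_i) = c_i for every i, so c is indeed a codeword.


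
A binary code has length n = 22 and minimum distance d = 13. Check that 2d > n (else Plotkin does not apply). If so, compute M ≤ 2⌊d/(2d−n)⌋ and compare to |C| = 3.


Plotkin bound M ≤ 6; given |C| = 3 ≤ bound (satisfied).

Check applicability: 2d = 26, n = 22.
2d − n = 4 > 0, so Plotkin applies.
Compute d/(2d−n) = 13/4 ≈ 3.2500.
⌊d/(2d−n)⌋ = 3.
Plotkin bound: M ≤ 2·3 = 6.
Given |C| = 3, check: satisfied.
This |C| is below the Plotkin bound.


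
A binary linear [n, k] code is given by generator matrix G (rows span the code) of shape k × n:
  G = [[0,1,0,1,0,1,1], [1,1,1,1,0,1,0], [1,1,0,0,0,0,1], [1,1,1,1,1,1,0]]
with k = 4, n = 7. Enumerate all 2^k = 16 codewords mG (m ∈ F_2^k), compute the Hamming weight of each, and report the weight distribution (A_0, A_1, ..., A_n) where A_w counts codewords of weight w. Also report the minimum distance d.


Weight distribution: A_0 = 1, A_1 = 1, A_2 = 1, A_3 = 4, A_4 = 5, A_5 = 3, A_6 = 1. Minimum distance d = 1.

Enumerate all 2^4 = 16 messages m ∈ F_2^4.
For each, compute codeword c = mG in F_2^7, then tally its weight.
  m = 0000 → c = 0000000, weight = 0.
  m = 1000 → c = 0101011, weight = 4.
  m = 0100 → c = 1111010, weight = 5.
  m = 1100 → c = 1010001, weight = 3.
  m = 0010 → c = 1100001, weight = 3.
  m = 1010 → c = 1001010, weight = 3.
  m = 0110 → c = 0011011, weight = 4.
  m = 1110 → c = 0110000, weight = 2.
  m = 0001 → c = 1111110, weight = 6.
  m = 1001 → c = 1010101, weight = 4.
  m = 0101 → c = 0000100, weight = 1.
  m = 1101 → c = 0101111, weight = 5.
  m = 0011 → c = 0011111, weight = 5.
  m = 1011 → c = 0110100, weight = 3.
  m = 0111 → c = 1100101, weight = 4.
  m = 1111 → c = 1001110, weight = 4.
Tally weights:
  weight 0: 1 codewords.
  weight 1: 1 codewords.
  weight 2: 1 codewords.
  weight 3: 4 codewords.
  weight 4: 5 codewords.
  weight 5: 3 codewords.
  weight 6: 1 codewords.
Minimum distance d = smallest w > 0 with A_w > 0 = 1.
Sanity: Σ A_w = 16 = 2^4 = 16 ✓.


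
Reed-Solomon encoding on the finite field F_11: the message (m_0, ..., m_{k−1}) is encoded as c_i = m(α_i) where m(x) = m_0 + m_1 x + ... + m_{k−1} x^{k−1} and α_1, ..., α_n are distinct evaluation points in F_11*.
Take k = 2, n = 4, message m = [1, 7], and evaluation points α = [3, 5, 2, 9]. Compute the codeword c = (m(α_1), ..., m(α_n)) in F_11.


c = [0, 3, 4, 9]

Message polynomial: m(x) = 1 + 7·x (mod 11).
For each evaluation point α_i, compute m(α_i) mod 11:
  α_1 = 3: Horner steps 7 → 0, so m(3) = 0.
  α_2 = 5: Horner steps 7 → 3, so m(5) = 3.
  α_3 = 2: Horner steps 7 → 4, so m(2) = 4.
  α_4 = 9: Horner steps 7 → 9, so m(9) = 9.
Codeword c = [0, 3, 4, 9] ∈ F_11^4.


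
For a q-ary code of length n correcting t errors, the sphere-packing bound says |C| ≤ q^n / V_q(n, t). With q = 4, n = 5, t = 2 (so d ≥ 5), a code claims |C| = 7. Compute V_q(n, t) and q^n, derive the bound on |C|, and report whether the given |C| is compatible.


V_q(n, t) = 106, q^n = 1024, Hamming bound = 9, |C| = 7 ≤ bound (satisfied).

Step 1: Compute V_q(n, t) = Σ_{j=0}^2 C(n, j) (q−1)^j.
  j = 0: C(5,0)·(3)^0 = 1·1 = 1.
  j = 1: C(5,1)·(3)^1 = 5·3 = 15.
  j = 2: C(5,2)·(3)^2 = 10·9 = 90.
  V_q(n, t) = 1 + 15 + 90 = 106.
Step 2: q^n = 4^5 = 1024.
Step 3: Hamming bound ⌊q^n / V_q(n,t)⌋ = ⌊1024/106⌋ = 9.
Step 4: Compare |C| = 7 to 9: satisfied.
The claimed |C| lies below the Hamming bound.


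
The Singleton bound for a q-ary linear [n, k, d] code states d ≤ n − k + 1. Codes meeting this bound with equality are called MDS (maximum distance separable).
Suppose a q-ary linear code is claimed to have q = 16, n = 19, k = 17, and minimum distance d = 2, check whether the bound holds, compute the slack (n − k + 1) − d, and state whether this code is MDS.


Singleton RHS = n − k + 1 = 3, slack = 1, bound satisfied, not MDS.

Singleton bound: d ≤ n − k + 1.
Here n = 19, k = 17, so n − k + 1 = 3.
Given d = 2, check d ≤ 3: YES.
Slack = (n − k + 1) − d = 1.
The code is NOT MDS (slack = 1 > 0).
Description: the claimed parameters are [19, 17, 2]_16; such a code would be non-MDS.


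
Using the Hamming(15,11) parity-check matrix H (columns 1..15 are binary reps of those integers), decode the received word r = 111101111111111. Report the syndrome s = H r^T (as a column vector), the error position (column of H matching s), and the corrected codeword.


s = (0, 1, 0, 1)^T, error position = 5, corrected codeword c = 111111111111111

Compute s = H r^T mod 2 one row at a time:
  s_1 = 1 + 1 + 1 + 1 + 1 + 1 + 1 + 1 = 8 ≡ 0 (mod 2).
  s_2 = 1 + 0 + 1 + 1 + 1 + 1 + 1 + 1 = 7 ≡ 1 (mod 2).
  s_3 = 1 + 1 + 1 + 1 + 1 + 1 + 1 + 1 = 8 ≡ 0 (mod 2).
  s_4 = 1 + 1 + 0 + 1 + 1 + 1 + 1 + 1 = 7 ≡ 1 (mod 2).
s = (0, 1, 0, 1)^T — this equals column 5 of H (binary 0101), so error is at position 5.
Correct: flip bit 5 of r = 111101111111111 to get c = 111111111111111.


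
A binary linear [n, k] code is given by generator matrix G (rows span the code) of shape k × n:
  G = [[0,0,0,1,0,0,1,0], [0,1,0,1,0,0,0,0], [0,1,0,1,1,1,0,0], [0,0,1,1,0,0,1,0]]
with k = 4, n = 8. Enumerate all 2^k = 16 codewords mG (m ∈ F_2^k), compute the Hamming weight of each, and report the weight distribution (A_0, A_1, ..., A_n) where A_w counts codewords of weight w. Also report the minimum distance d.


Weight distribution: A_0 = 1, A_1 = 1, A_2 = 4, A_3 = 4, A_4 = 3, A_5 = 3. Minimum distance d = 1.

Enumerate all 2^4 = 16 messages m ∈ F_2^4.
For each, compute codeword c = mG in F_2^8, then tally its weight.
  m = 0000 → c = 00000000, weight = 0.
  m = 1000 → c = 00010010, weight = 2.
  m = 0100 → c = 01010000, weight = 2.
  m = 1100 → c = 01000010, weight = 2.
  m = 0010 → c = 01011100, weight = 4.
  m = 1010 → c = 01001110, weight = 4.
  m = 0110 → c = 00001100, weight = 2.
  m = 1110 → c = 00011110, weight = 4.
  m = 0001 → c = 00110010, weight = 3.
  m = 1001 → c = 00100000, weight = 1.
  m = 0101 → c = 01100010, weight = 3.
  m = 1101 → c = 01110000, weight = 3.
  m = 0011 → c = 01101110, weight = 5.
  m = 1011 → c = 01111100, weight = 5.
  m = 0111 → c = 00111110, weight = 5.
  m = 1111 → c = 00101100, weight = 3.
Tally weights:
  weight 0: 1 codewords.
  weight 1: 1 codewords.
  weight 2: 4 codewords.
  weight 3: 4 codewords.
  weight 4: 3 codewords.
  weight 5: 3 codewords.
Minimum distance d = smallest w > 0 with A_w > 0 = 1.
Sanity: Σ A_w = 16 = 2^4 = 16 ✓.


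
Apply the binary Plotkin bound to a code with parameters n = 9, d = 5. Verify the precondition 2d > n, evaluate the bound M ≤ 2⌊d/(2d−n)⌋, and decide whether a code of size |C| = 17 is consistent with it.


Plotkin bound M ≤ 10; given |C| = 17 > bound (violated).

Check applicability: 2d = 10, n = 9.
2d − n = 1 > 0, so Plotkin applies.
Compute d/(2d−n) = 5/1 ≈ 5.0000.
⌊d/(2d−n)⌋ = 5.
Plotkin bound: M ≤ 2·5 = 10.
Given |C| = 17, check: VIOLATED.
This |C| is above the Plotkin bound, so no binary code with n = 9, d = 5 and 17 codewords exists.


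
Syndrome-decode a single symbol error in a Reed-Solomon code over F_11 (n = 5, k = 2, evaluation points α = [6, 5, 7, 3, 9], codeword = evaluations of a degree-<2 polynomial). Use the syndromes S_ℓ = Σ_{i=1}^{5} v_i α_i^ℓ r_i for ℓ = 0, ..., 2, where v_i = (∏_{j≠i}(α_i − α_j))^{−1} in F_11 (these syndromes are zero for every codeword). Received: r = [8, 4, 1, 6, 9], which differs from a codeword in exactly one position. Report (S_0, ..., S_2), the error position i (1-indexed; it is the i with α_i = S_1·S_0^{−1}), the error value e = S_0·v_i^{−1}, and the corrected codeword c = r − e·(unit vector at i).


S = (10, 8, 2), error at position 4, error magnitude e = 10, c = [8, 4, 1, 7, 9].

Step 1: column multipliers v_i = (∏_{j≠i}(α_i − α_j))^{−1} mod 11.
  i = 1 (α = 6): (6−5)(6−7)(6−3)(6−9) = 1·(−1)·3·(−3) = 9 ≡ 9, so v_1 = 9^{−1} = 5 (mod 11).
  i = 2 (α = 5): (5−6)(5−7)(5−3)(5−9) = (−1)·(−2)·2·(−4) = −16 ≡ 6, so v_2 = 6^{−1} = 2 (mod 11).
  i = 3 (α = 7): (7−6)(7−5)(7−3)(7−9) = 1·2·4·(−2) = −16 ≡ 6, so v_3 = 6^{−1} = 2 (mod 11).
  i = 4 (α = 3): (3−6)(3−5)(3−7)(3−9) = (−3)·(−2)·(−4)·(−6) = 144 ≡ 1, so v_4 = 1^{−1} = 1 (mod 11).
  i = 5 (α = 9): (9−6)(9−5)(9−7)(9−3) = 3·4·2·6 = 144 ≡ 1, so v_5 = 1^{−1} = 1 (mod 11).
  v = [5, 2, 2, 1, 1].
Step 2: syndromes of r = [8, 4, 1, 6, 9] (all sums mod 11).
  S_0 = Σ v_i r_i = 5·8 + 2·4 + 2·1 + 1·6 + 1·9 = 65 ≡ 10.
  S_1 = Σ v_i α_i r_i = 5·6·8 + 2·5·4 + 2·7·1 + 1·3·6 + 1·9·9 = 393 ≡ 8.
  α_i^2 mod 11 = [3, 3, 5, 9, 4].
  S_2 = Σ v_i α_i^2 r_i = 5·3·8 + 2·3·4 + 2·5·1 + 1·9·6 + 1·4·9 = 244 ≡ 2.
  S = (10, 8, 2) ≠ 0, so r is not a codeword (an error is present).
Step 3: locate the error. For a single error e at position i, S_ℓ = v_i·e·α_i^ℓ, so α_err = S_1/S_0.
  S_0^{−1} = 10^{−1} = 10 (mod 11), so α_err = 8·10 = 80 ≡ 3 = α_4. Error position i = 4.
  Consistency check: S_2/S_1 = 2·7 = 14 ≡ 3 = α_err ✓ (single-error assumption holds).
Step 4: error magnitude e = S_0/v_4 = S_0·∏_{j≠4}(α_4 − α_j) = 10·1 = 10 ≡ 10 (mod 11).
Step 5: correct position 4: c_4 = r_4 − e = 6 − 10 ≡ 7 (mod 11). Hence c = [8, 4, 1, 7, 9].
  Check: interpolating c through the α_i gives m(x) = 6 + 4·x (degree < 2) with m(α_i) = c_i for every i, so c is indeed a codeword.


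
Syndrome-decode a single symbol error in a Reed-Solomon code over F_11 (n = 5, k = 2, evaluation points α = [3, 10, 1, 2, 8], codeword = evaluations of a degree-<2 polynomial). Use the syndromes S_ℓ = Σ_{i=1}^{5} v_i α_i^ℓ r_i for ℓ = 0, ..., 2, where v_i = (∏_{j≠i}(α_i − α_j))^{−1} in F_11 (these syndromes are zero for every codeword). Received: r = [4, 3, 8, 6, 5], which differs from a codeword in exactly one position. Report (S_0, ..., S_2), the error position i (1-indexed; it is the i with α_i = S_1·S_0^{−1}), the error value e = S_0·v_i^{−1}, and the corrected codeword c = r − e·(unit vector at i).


S = (5, 6, 5), error at position 2, error magnitude e = 2, c = [4, 1, 8, 6, 5].

Step 1: column multipliers v_i = (∏_{j≠i}(α_i − α_j))^{−1} mod 11.
  i = 1 (α = 3): (3−10)(3−1)(3−2)(3−8) = (−7)·2·1·(−5) = 70 ≡ 4, so v_1 = 4^{−1} = 3 (mod 11).
  i = 2 (α = 10): (10−3)(10−1)(10−2)(10−8) = 7·9·8·2 = 1008 ≡ 7, so v_2 = 7^{−1} = 8 (mod 11).
  i = 3 (α = 1): (1−3)(1−10)(1−2)(1−8) = (−2)·(−9)·(−1)·(−7) = 126 ≡ 5, so v_3 = 5^{−1} = 9 (mod 11).
  i = 4 (α = 2): (2−3)(2−10)(2−1)(2−8) = (−1)·(−8)·1·(−6) = −48 ≡ 7, so v_4 = 7^{−1} = 8 (mod 11).
  i = 5 (α = 8): (8−3)(8−10)(8−1)(8−2) = 5·(−2)·7·6 = −420 ≡ 9, so v_5 = 9^{−1} = 5 (mod 11).
  v = [3, 8, 9, 8, 5].
Step 2: syndromes of r = [4, 3, 8, 6, 5] (all sums mod 11).
  S_0 = Σ v_i r_i = 3·4 + 8·3 + 9·8 + 8·6 + 5·5 = 181 ≡ 5.
  S_1 = Σ v_i α_i r_i = 3·3·4 + 8·10·3 + 9·1·8 + 8·2·6 + 5·8·5 = 644 ≡ 6.
  α_i^2 mod 11 = [9, 1, 1, 4, 9].
  S_2 = Σ v_i α_i^2 r_i = 3·9·4 + 8·1·3 + 9·1·8 + 8·4·6 + 5·9·5 = 621 ≡ 5.
  S = (5, 6, 5) ≠ 0, so r is not a codeword (an error is present).
Step 3: locate the error. For a single error e at position i, S_ℓ = v_i·e·α_i^ℓ, so α_err = S_1/S_0.
  S_0^{−1} = 5^{−1} = 9 (mod 11), so α_err = 6·9 = 54 ≡ 10 = α_2. Error position i = 2.
  Consistency check: S_2/S_1 = 5·2 = 10 ≡ 10 = α_err ✓ (single-error assumption holds).
Step 4: error magnitude e = S_0/v_2 = S_0·∏_{j≠2}(α_2 − α_j) = 5·7 = 35 ≡ 2 (mod 11).
Step 5: correct position 2: c_2 = r_2 − e = 3 − 2 ≡ 1 (mod 11). Hence c = [4, 1, 8, 6, 5].
  Check: interpolating c through the α_i gives m(x) = 10 + 9·x (degree < 2) with m(α_i) = c_i for every i, so c is indeed a codeword.


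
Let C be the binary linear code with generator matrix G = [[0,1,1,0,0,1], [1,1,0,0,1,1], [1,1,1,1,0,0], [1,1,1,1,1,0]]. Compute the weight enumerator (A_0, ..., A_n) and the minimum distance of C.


Weight distribution: A_0 = 1, A_1 = 1, A_2 = 2, A_3 = 6, A_4 = 5, A_5 = 1. Minimum distance d = 1.

Enumerate all 2^4 = 16 messages m ∈ F_2^4.
For each, compute codeword c = mG in F_2^6, then tally its weight.
  m = 0000 → c = 000000, weight = 0.
  m = 1000 → c = 011001, weight = 3.
  m = 0100 → c = 110011, weight = 4.
  m = 1100 → c = 101010, weight = 3.
  m = 0010 → c = 111100, weight = 4.
  m = 1010 → c = 100101, weight = 3.
  m = 0110 → c = 001111, weight = 4.
  m = 1110 → c = 010110, weight = 3.
  m = 0001 → c = 111110, weight = 5.
  m = 1001 → c = 100111, weight = 4.
  m = 0101 → c = 001101, weight = 3.
  m = 1101 → c = 010100, weight = 2.
  m = 0011 → c = 000010, weight = 1.
  m = 1011 → c = 011011, weight = 4.
  m = 0111 → c = 110001, weight = 3.
  m = 1111 → c = 101000, weight = 2.
Tally weights:
  weight 0: 1 codewords.
  weight 1: 1 codewords.
  weight 2: 2 codewords.
  weight 3: 6 codewords.
  weight 4: 5 codewords.
  weight 5: 1 codewords.
Minimum distance d = smallest w > 0 with A_w > 0 = 1.
Sanity: Σ A_w = 16 = 2^4 = 16 ✓.


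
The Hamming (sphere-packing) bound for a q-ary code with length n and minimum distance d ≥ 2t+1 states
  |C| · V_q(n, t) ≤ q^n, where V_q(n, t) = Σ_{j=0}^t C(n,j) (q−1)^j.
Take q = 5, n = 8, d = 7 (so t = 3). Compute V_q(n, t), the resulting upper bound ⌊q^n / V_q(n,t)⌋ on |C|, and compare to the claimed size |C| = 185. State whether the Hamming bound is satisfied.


V_q(n, t) = 4065, q^n = 390625, Hamming bound = 96, |C| = 185 > bound (violated).

Step 1: Compute V_q(n, t) = Σ_{j=0}^3 C(n, j) (q−1)^j.
  j = 0: C(8,0)·(4)^0 = 1·1 = 1.
  j = 1: C(8,1)·(4)^1 = 8·4 = 32.
  j = 2: C(8,2)·(4)^2 = 28·16 = 448.
  j = 3: C(8,3)·(4)^3 = 56·64 = 3584.
  V_q(n, t) = 1 + 32 + 448 + 3584 = 4065.
Step 2: q^n = 5^8 = 390625.
Step 3: Hamming bound ⌊q^n / V_q(n,t)⌋ = ⌊390625/4065⌋ = 96.
Step 4: Compare |C| = 185 to 96: violated.
The claimed |C| lies above the Hamming bound, so no 5-ary code of length 8 with d ≥ 7 can have 185 codewords.


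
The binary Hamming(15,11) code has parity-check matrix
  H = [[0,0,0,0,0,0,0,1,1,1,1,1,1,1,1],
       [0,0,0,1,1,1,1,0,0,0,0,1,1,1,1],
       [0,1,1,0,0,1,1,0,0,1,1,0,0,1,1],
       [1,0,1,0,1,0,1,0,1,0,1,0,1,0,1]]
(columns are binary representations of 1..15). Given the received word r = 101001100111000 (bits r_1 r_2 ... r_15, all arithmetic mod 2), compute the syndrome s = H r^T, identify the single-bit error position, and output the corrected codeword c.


s = (1, 1, 1, 0)^T, error position = 14, corrected codeword c = 101001100111010

Compute s = H r^T mod 2 one row at a time:
  s_1 = 0 + 0 + 1 + 1 + 1 + 0 + 0 + 0 = 3 ≡ 1 (mod 2).
  s_2 = 0 + 0 + 1 + 1 + 1 + 0 + 0 + 0 = 3 ≡ 1 (mod 2).
  s_3 = 0 + 1 + 1 + 1 + 1 + 1 + 0 + 0 = 5 ≡ 1 (mod 2).
  s_4 = 1 + 1 + 0 + 1 + 0 + 1 + 0 + 0 = 4 ≡ 0 (mod 2).
s = (1, 1, 1, 0)^T — this equals column 14 of H (binary 1110), so error is at position 14.
Correct: flip bit 14 of r = 101001100111000 to get c = 101001100111010.


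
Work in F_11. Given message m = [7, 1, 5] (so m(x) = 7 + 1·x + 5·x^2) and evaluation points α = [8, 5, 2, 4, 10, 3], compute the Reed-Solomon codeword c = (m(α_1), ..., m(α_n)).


c = [5, 5, 7, 3, 0, 0]

Message polynomial: m(x) = 7 + 1·x + 5·x^2 (mod 11).
For each evaluation point α_i, compute m(α_i) mod 11:
  α_1 = 8: Horner steps 5 → 8 → 5, so m(8) = 5.
  α_2 = 5: Horner steps 5 → 4 → 5, so m(5) = 5.
  α_3 = 2: Horner steps 5 → 0 → 7, so m(2) = 7.
  α_4 = 4: Horner steps 5 → 10 → 3, so m(4) = 3.
  α_5 = 10: Horner steps 5 → 7 → 0, so m(10) = 0.
  α_6 = 3: Horner steps 5 → 5 → 0, so m(3) = 0.
Codeword c = [5, 5, 7, 3, 0, 0] ∈ F_11^6.


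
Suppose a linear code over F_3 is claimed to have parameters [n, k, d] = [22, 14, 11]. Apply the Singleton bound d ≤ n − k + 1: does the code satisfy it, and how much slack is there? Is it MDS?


Singleton RHS = n − k + 1 = 9, slack = -2, bound violated (no such code; not MDS).

Singleton bound: d ≤ n − k + 1.
Here n = 22, k = 14, so n − k + 1 = 9.
Given d = 11, check d ≤ 9: NO.
Slack = (n − k + 1) − d = -2.
The slack is negative: d = 11 exceeds n − k + 1 = 9 by 2, so the Singleton bound is violated and no linear [22, 14, 11]_3 code can exist. In particular it is not MDS (MDS requires d = n − k + 1 exactly).
Description: the claimed parameters are [22, 14, 11]_3; such a code would be impossible (violates the Singleton bound).


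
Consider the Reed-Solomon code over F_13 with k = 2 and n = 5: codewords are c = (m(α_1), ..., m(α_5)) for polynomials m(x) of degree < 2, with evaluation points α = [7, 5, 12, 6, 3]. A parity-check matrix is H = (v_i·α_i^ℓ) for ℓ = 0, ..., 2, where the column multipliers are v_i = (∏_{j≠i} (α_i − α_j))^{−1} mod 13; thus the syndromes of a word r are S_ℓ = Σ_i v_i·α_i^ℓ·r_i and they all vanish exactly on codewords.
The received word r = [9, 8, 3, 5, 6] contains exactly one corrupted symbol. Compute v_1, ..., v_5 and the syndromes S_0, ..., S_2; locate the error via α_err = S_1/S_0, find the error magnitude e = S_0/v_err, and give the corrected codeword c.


S = (3, 2, 10), error at position 2, error magnitude e = 7, c = [9, 1, 3, 5, 6].

Step 1: column multipliers v_i = (∏_{j≠i}(α_i − α_j))^{−1} mod 13.
  i = 1 (α = 7): (7−5)(7−12)(7−6)(7−3) = 2·(−5)·1·4 = −40 ≡ 12, so v_1 = 12^{−1} = 12 (mod 13).
  i = 2 (α = 5): (5−7)(5−12)(5−6)(5−3) = (−2)·(−7)·(−1)·2 = −28 ≡ 11, so v_2 = 11^{−1} = 6 (mod 13).
  i = 3 (α = 12): (12−7)(12−5)(12−6)(12−3) = 5·7·6·9 = 1890 ≡ 5, so v_3 = 5^{−1} = 8 (mod 13).
  i = 4 (α = 6): (6−7)(6−5)(6−12)(6−3) = (−1)·1·(−6)·3 = 18 ≡ 5, so v_4 = 5^{−1} = 8 (mod 13).
  i = 5 (α = 3): (3−7)(3−5)(3−12)(3−6) = (−4)·(−2)·(−9)·(−3) = 216 ≡ 8, so v_5 = 8^{−1} = 5 (mod 13).
  v = [12, 6, 8, 8, 5].
Step 2: syndromes of r = [9, 8, 3, 5, 6] (all sums mod 13).
  S_0 = Σ v_i r_i = 12·9 + 6·8 + 8·3 + 8·5 + 5·6 = 250 ≡ 3.
  S_1 = Σ v_i α_i r_i = 12·7·9 + 6·5·8 + 8·12·3 + 8·6·5 + 5·3·6 = 1614 ≡ 2.
  α_i^2 mod 13 = [10, 12, 1, 10, 9].
  S_2 = Σ v_i α_i^2 r_i = 12·10·9 + 6·12·8 + 8·1·3 + 8·10·5 + 5·9·6 = 2350 ≡ 10.
  S = (3, 2, 10) ≠ 0, so r is not a codeword (an error is present).
Step 3: locate the error. For a single error e at position i, S_ℓ = v_i·e·α_i^ℓ, so α_err = S_1/S_0.
  S_0^{−1} = 3^{−1} = 9 (mod 13), so α_err = 2·9 = 18 ≡ 5 = α_2. Error position i = 2.
  Consistency check: S_2/S_1 = 10·7 = 70 ≡ 5 = α_err ✓ (single-error assumption holds).
Step 4: error magnitude e = S_0/v_2 = S_0·∏_{j≠2}(α_2 − α_j) = 3·11 = 33 ≡ 7 (mod 13).
Step 5: correct position 2: c_2 = r_2 − e = 8 − 7 ≡ 1 (mod 13). Hence c = [9, 1, 3, 5, 6].
  Check: interpolating c through the α_i gives m(x) = 7 + 4·x (degree < 2) with m(α_i) = c_i for every i, so c is indeed a codeword.


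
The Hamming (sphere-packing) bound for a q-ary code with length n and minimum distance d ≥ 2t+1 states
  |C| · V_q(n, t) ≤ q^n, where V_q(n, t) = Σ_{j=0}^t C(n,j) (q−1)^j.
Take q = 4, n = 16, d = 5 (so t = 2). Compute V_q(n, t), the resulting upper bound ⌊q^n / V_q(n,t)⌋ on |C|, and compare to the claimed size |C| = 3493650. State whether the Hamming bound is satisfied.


V_q(n, t) = 1129, q^n = 4294967296, Hamming bound = 3804222, |C| = 3493650 ≤ bound (satisfied).

Step 1: Compute V_q(n, t) = Σ_{j=0}^2 C(n, j) (q−1)^j.
  j = 0: C(16,0)·(3)^0 = 1·1 = 1.
  j = 1: C(16,1)·(3)^1 = 16·3 = 48.
  j = 2: C(16,2)·(3)^2 = 120·9 = 1080.
  V_q(n, t) = 1 + 48 + 1080 = 1129.
Step 2: q^n = 4^16 = 4294967296.
Step 3: Hamming bound ⌊q^n / V_q(n,t)⌋ = ⌊4294967296/1129⌋ = 3804222.
Step 4: Compare |C| = 3493650 to 3804222: satisfied.
The claimed |C| lies below the Hamming bound.


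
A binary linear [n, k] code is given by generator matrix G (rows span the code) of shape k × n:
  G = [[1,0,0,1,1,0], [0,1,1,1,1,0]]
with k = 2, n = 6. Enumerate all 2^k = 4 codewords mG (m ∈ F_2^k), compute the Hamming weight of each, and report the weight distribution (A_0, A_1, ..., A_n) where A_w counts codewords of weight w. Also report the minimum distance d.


Weight distribution: A_0 = 1, A_3 = 2, A_4 = 1. Minimum distance d = 3.

Enumerate all 2^2 = 4 messages m ∈ F_2^2.
For each, compute codeword c = mG in F_2^6, then tally its weight.
  m = 00 → c = 000000, weight = 0.
  m = 10 → c = 100110, weight = 3.
  m = 01 → c = 011110, weight = 4.
  m = 11 → c = 111000, weight = 3.
Tally weights:
  weight 0: 1 codewords.
  weight 3: 2 codewords.
  weight 4: 1 codewords.
Minimum distance d = smallest w > 0 with A_w > 0 = 3.
Sanity: Σ A_w = 4 = 2^2 = 4 ✓.


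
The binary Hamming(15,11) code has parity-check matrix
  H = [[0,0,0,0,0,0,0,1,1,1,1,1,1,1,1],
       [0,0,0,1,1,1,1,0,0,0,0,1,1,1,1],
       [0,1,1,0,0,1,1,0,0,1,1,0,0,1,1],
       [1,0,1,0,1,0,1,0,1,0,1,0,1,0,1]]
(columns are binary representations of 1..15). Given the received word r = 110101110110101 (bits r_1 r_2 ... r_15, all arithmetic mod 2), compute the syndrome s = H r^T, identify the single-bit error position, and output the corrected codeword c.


s = (1, 1, 0, 1)^T, error position = 13, corrected codeword c = 110101110110001

Compute s = H r^T mod 2 one row at a time:
  s_1 = 1 + 0 + 1 + 1 + 0 + 1 + 0 + 1 = 5 ≡ 1 (mod 2).
  s_2 = 1 + 0 + 1 + 1 + 0 + 1 + 0 + 1 = 5 ≡ 1 (mod 2).
  s_3 = 1 + 0 + 1 + 1 + 1 + 1 + 0 + 1 = 6 ≡ 0 (mod 2).
  s_4 = 1 + 0 + 0 + 1 + 0 + 1 + 1 + 1 = 5 ≡ 1 (mod 2).
s = (1, 1, 0, 1)^T — this equals column 13 of H (binary 1101), so error is at position 13.
Correct: flip bit 13 of r = 110101110110101 to get c = 110101110110001.


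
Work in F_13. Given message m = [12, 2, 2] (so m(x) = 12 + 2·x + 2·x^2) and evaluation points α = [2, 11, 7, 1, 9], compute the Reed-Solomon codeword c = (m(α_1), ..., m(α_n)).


c = [11, 3, 7, 3, 10]

Message polynomial: m(x) = 12 + 2·x + 2·x^2 (mod 13).
For each evaluation point α_i, compute m(α_i) mod 13:
  α_1 = 2: Horner steps 2 → 6 → 11, so m(2) = 11.
  α_2 = 11: Horner steps 2 → 11 → 3, so m(11) = 3.
  α_3 = 7: Horner steps 2 → 3 → 7, so m(7) = 7.
  α_4 = 1: Horner steps 2 → 4 → 3, so m(1) = 3.
  α_5 = 9: Horner steps 2 → 7 → 10, so m(9) = 10.
Codeword c = [11, 3, 7, 3, 10] ∈ F_13^5.


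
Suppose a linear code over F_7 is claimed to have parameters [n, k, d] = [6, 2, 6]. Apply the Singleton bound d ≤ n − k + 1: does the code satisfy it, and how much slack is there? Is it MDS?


Singleton RHS = n − k + 1 = 5, slack = -1, bound violated (no such code; not MDS).

Singleton bound: d ≤ n − k + 1.
Here n = 6, k = 2, so n − k + 1 = 5.
Given d = 6, check d ≤ 5: NO.
Slack = (n − k + 1) − d = -1.
The slack is negative: d = 6 exceeds n − k + 1 = 5 by 1, so the Singleton bound is violated and no linear [6, 2, 6]_7 code can exist. In particular it is not MDS (MDS requires d = n − k + 1 exactly).
Description: the claimed parameters are [6, 2, 6]_7; such a code would be impossible (violates the Singleton bound).


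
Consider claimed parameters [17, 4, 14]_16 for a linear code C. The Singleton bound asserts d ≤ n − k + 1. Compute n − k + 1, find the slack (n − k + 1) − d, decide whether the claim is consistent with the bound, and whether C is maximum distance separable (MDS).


Singleton RHS = n − k + 1 = 14, slack = 0, bound satisfied, MDS.

Singleton bound: d ≤ n − k + 1.
Here n = 17, k = 4, so n − k + 1 = 14.
Given d = 14, check d ≤ 14: YES.
Slack = (n − k + 1) − d = 0.
The code is MDS (slack = 0).
Description: the claimed parameters are [17, 4, 14]_16; such a code would be MDS (meets Singleton bound).


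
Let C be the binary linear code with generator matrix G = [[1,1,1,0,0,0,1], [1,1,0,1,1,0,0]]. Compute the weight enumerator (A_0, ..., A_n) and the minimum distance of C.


Weight distribution: A_0 = 1, A_4 = 3. Minimum distance d = 4.

Enumerate all 2^2 = 4 messages m ∈ F_2^2.
For each, compute codeword c = mG in F_2^7, then tally its weight.
  m = 00 → c = 0000000, weight = 0.
  m = 10 → c = 1110001, weight = 4.
  m = 01 → c = 1101100, weight = 4.
  m = 11 → c = 0011101, weight = 4.
Tally weights:
  weight 0: 1 codewords.
  weight 4: 3 codewords.
Minimum distance d = smallest w > 0 with A_w > 0 = 4.
Sanity: Σ A_w = 4 = 2^2 = 4 ✓.


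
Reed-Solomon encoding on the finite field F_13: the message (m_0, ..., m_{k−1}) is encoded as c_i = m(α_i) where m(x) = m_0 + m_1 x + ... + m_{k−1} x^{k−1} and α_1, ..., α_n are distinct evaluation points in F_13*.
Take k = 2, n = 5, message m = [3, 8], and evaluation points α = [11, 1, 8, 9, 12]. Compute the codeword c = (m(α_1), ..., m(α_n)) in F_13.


c = [0, 11, 2, 10, 8]

Message polynomial: m(x) = 3 + 8·x (mod 13).
For each evaluation point α_i, compute m(α_i) mod 13:
  α_1 = 11: Horner steps 8 → 0, so m(11) = 0.
  α_2 = 1: Horner steps 8 → 11, so m(1) = 11.
  α_3 = 8: Horner steps 8 → 2, so m(8) = 2.
  α_4 = 9: Horner steps 8 → 10, so m(9) = 10.
  α_5 = 12: Horner steps 8 → 8, so m(12) = 8.
Codeword c = [0, 11, 2, 10, 8] ∈ F_13^5.


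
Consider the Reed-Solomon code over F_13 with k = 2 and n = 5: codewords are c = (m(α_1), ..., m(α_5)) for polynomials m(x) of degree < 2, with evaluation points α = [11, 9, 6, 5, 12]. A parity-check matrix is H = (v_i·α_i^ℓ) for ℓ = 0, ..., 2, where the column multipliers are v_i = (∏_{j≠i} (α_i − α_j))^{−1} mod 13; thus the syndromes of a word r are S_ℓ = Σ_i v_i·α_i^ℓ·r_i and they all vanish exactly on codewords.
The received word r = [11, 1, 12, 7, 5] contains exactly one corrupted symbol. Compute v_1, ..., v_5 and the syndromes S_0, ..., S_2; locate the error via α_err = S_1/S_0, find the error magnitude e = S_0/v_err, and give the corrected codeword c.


S = (6, 7, 6), error at position 5, error magnitude e = 2, c = [11, 1, 12, 7, 3].

Step 1: column multipliers v_i = (∏_{j≠i}(α_i − α_j))^{−1} mod 13.
  i = 1 (α = 11): (11−9)(11−6)(11−5)(11−12) = 2·5·6·(−1) = −60 ≡ 5, so v_1 = 5^{−1} = 8 (mod 13).
  i = 2 (α = 9): (9−11)(9−6)(9−5)(9−12) = (−2)·3·4·(−3) = 72 ≡ 7, so v_2 = 7^{−1} = 2 (mod 13).
  i = 3 (α = 6): (6−11)(6−9)(6−5)(6−12) = (−5)·(−3)·1·(−6) = −90 ≡ 1, so v_3 = 1^{−1} = 1 (mod 13).
  i = 4 (α = 5): (5−11)(5−9)(5−6)(5−12) = (−6)·(−4)·(−1)·(−7) = 168 ≡ 12, so v_4 = 12^{−1} = 12 (mod 13).
  i = 5 (α = 12): (12−11)(12−9)(12−6)(12−5) = 1·3·6·7 = 126 ≡ 9, so v_5 = 9^{−1} = 3 (mod 13).
  v = [8, 2, 1, 12, 3].
Step 2: syndromes of r = [11, 1, 12, 7, 5] (all sums mod 13).
  S_0 = Σ v_i r_i = 8·11 + 2·1 + 1·12 + 12·7 + 3·5 = 201 ≡ 6.
  S_1 = Σ v_i α_i r_i = 8·11·11 + 2·9·1 + 1·6·12 + 12·5·7 + 3·12·5 = 1658 ≡ 7.
  α_i^2 mod 13 = [4, 3, 10, 12, 1].
  S_2 = Σ v_i α_i^2 r_i = 8·4·11 + 2·3·1 + 1·10·12 + 12·12·7 + 3·1·5 = 1501 ≡ 6.
  S = (6, 7, 6) ≠ 0, so r is not a codeword (an error is present).
Step 3: locate the error. For a single error e at position i, S_ℓ = v_i·e·α_i^ℓ, so α_err = S_1/S_0.
  S_0^{−1} = 6^{−1} = 11 (mod 13), so α_err = 7·11 = 77 ≡ 12 = α_5. Error position i = 5.
  Consistency check: S_2/S_1 = 6·2 = 12 ≡ 12 = α_err ✓ (single-error assumption holds).
Step 4: error magnitude e = S_0/v_5 = S_0·∏_{j≠5}(α_5 − α_j) = 6·9 = 54 ≡ 2 (mod 13).
Step 5: correct position 5: c_5 = r_5 − e = 5 − 2 ≡ 3 (mod 13). Hence c = [11, 1, 12, 7, 3].
  Check: interpolating c through the α_i gives m(x) = 8 + 5·x (degree < 2) with m(α_i) = c_i for every i, so c is indeed a codeword.


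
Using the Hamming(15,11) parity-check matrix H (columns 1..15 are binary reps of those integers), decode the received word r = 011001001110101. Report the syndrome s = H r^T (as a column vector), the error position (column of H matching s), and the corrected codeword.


s = (1, 1, 0, 1)^T, error position = 13, corrected codeword c = 011001001110001

Compute s = H r^T mod 2 one row at a time:
  s_1 = 0 + 1 + 1 + 1 + 0 + 1 + 0 + 1 = 5 ≡ 1 (mod 2).
  s_2 = 0 + 0 + 1 + 0 + 0 + 1 + 0 + 1 = 3 ≡ 1 (mod 2).
  s_3 = 1 + 1 + 1 + 0 + 1 + 1 + 0 + 1 = 6 ≡ 0 (mod 2).
  s_4 = 0 + 1 + 0 + 0 + 1 + 1 + 1 + 1 = 5 ≡ 1 (mod 2).
s = (1, 1, 0, 1)^T — this equals column 13 of H (binary 1101), so error is at position 13.
Correct: flip bit 13 of r = 011001001110101 to get c = 011001001110001.


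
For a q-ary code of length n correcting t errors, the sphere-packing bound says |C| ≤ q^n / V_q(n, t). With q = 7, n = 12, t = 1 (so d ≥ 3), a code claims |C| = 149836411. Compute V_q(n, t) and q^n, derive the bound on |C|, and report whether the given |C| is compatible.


V_q(n, t) = 73, q^n = 13841287201, Hamming bound = 189606673, |C| = 149836411 ≤ bound (satisfied).

Step 1: Compute V_q(n, t) = Σ_{j=0}^1 C(n, j) (q−1)^j.
  j = 0: C(12,0)·(6)^0 = 1·1 = 1.
  j = 1: C(12,1)·(6)^1 = 12·6 = 72.
  V_q(n, t) = 1 + 72 = 73.
Step 2: q^n = 7^12 = 13841287201.
Step 3: Hamming bound ⌊q^n / V_q(n,t)⌋ = ⌊13841287201/73⌋ = 189606673.
Step 4: Compare |C| = 149836411 to 189606673: satisfied.
The claimed |C| lies below the Hamming bound.


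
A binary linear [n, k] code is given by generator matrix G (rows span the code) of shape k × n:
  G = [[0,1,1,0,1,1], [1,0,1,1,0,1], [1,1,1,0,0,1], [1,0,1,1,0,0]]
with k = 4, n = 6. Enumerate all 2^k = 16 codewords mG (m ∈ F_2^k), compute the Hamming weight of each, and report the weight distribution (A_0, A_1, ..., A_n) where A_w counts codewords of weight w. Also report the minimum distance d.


Weight distribution: A_0 = 1, A_1 = 1, A_2 = 2, A_3 = 6, A_4 = 5, A_5 = 1. Minimum distance d = 1.

Enumerate all 2^4 = 16 messages m ∈ F_2^4.
For each, compute codeword c = mG in F_2^6, then tally its weight.
  m = 0000 → c = 000000, weight = 0.
  m = 1000 → c = 011011, weight = 4.
  m = 0100 → c = 101101, weight = 4.
  m = 1100 → c = 110110, weight = 4.
  m = 0010 → c = 111001, weight = 4.
  m = 1010 → c = 100010, weight = 2.
  m = 0110 → c = 010100, weight = 2.
  m = 1110 → c = 001111, weight = 4.
  m = 0001 → c = 101100, weight = 3.
  m = 1001 → c = 110111, weight = 5.
  m = 0101 → c = 000001, weight = 1.
  m = 1101 → c = 011010, weight = 3.
  m = 0011 → c = 010101, weight = 3.
  m = 1011 → c = 001110, weight = 3.
  m = 0111 → c = 111000, weight = 3.
  m = 1111 → c = 100011, weight = 3.
Tally weights:
  weight 0: 1 codewords.
  weight 1: 1 codewords.
  weight 2: 2 codewords.
  weight 3: 6 codewords.
  weight 4: 5 codewords.
  weight 5: 1 codewords.
Minimum distance d = smallest w > 0 with A_w > 0 = 1.
Sanity: Σ A_w = 16 = 2^4 = 16 ✓.


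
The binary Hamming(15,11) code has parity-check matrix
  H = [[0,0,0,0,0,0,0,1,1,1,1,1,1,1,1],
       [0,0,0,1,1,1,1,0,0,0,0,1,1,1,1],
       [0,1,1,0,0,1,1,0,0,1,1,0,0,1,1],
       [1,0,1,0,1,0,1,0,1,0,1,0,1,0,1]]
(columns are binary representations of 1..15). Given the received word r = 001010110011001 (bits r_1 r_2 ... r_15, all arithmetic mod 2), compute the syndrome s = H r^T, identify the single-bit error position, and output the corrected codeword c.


s = (0, 0, 0, 1)^T, error position = 1, corrected codeword c = 101010110011001

Compute s = H r^T mod 2 one row at a time:
  s_1 = 1 + 0 + 0 + 1 + 1 + 0 + 0 + 1 = 4 ≡ 0 (mod 2).
  s_2 = 0 + 1 + 0 + 1 + 1 + 0 + 0 + 1 = 4 ≡ 0 (mod 2).
  s_3 = 0 + 1 + 0 + 1 + 0 + 1 + 0 + 1 = 4 ≡ 0 (mod 2).
  s_4 = 0 + 1 + 1 + 1 + 0 + 1 + 0 + 1 = 5 ≡ 1 (mod 2).
s = (0, 0, 0, 1)^T — this equals column 1 of H (binary 0001), so error is at position 1.
Correct: flip bit 1 of r = 001010110011001 to get c = 101010110011001.


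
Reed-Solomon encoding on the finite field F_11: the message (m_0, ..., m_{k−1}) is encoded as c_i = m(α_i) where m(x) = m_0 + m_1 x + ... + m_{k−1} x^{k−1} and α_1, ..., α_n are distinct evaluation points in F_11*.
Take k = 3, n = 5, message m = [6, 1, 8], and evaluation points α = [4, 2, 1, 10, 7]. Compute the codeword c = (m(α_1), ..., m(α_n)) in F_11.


c = [6, 7, 4, 2, 9]

Message polynomial: m(x) = 6 + 1·x + 8·x^2 (mod 11).
For each evaluation point α_i, compute m(α_i) mod 11:
  α_1 = 4: Horner steps 8 → 0 → 6, so m(4) = 6.
  α_2 = 2: Horner steps 8 → 6 → 7, so m(2) = 7.
  α_3 = 1: Horner steps 8 → 9 → 4, so m(1) = 4.
  α_4 = 10: Horner steps 8 → 4 → 2, so m(10) = 2.
  α_5 = 7: Horner steps 8 → 2 → 9, so m(7) = 9.
Codeword c = [6, 7, 4, 2, 9] ∈ F_11^5.
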